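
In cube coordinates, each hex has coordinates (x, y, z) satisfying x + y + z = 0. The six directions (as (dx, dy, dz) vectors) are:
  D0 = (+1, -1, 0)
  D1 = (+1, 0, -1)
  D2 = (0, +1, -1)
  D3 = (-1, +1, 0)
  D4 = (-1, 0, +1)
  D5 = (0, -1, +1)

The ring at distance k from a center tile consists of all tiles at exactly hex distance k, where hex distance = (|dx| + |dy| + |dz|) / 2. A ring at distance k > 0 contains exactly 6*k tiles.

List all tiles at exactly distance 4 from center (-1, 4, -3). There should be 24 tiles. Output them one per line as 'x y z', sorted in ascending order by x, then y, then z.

Walk ring at distance 4 from (-1, 4, -3):
Start at center + D4*4 = (-5, 4, 1)
  hex 0: (-5, 4, 1)
  hex 1: (-4, 3, 1)
  hex 2: (-3, 2, 1)
  hex 3: (-2, 1, 1)
  hex 4: (-1, 0, 1)
  hex 5: (0, 0, 0)
  hex 6: (1, 0, -1)
  hex 7: (2, 0, -2)
  hex 8: (3, 0, -3)
  hex 9: (3, 1, -4)
  hex 10: (3, 2, -5)
  hex 11: (3, 3, -6)
  hex 12: (3, 4, -7)
  hex 13: (2, 5, -7)
  hex 14: (1, 6, -7)
  hex 15: (0, 7, -7)
  hex 16: (-1, 8, -7)
  hex 17: (-2, 8, -6)
  hex 18: (-3, 8, -5)
  hex 19: (-4, 8, -4)
  hex 20: (-5, 8, -3)
  hex 21: (-5, 7, -2)
  hex 22: (-5, 6, -1)
  hex 23: (-5, 5, 0)
Sorted: 24 hexes.

Answer: -5 4 1
-5 5 0
-5 6 -1
-5 7 -2
-5 8 -3
-4 3 1
-4 8 -4
-3 2 1
-3 8 -5
-2 1 1
-2 8 -6
-1 0 1
-1 8 -7
0 0 0
0 7 -7
1 0 -1
1 6 -7
2 0 -2
2 5 -7
3 0 -3
3 1 -4
3 2 -5
3 3 -6
3 4 -7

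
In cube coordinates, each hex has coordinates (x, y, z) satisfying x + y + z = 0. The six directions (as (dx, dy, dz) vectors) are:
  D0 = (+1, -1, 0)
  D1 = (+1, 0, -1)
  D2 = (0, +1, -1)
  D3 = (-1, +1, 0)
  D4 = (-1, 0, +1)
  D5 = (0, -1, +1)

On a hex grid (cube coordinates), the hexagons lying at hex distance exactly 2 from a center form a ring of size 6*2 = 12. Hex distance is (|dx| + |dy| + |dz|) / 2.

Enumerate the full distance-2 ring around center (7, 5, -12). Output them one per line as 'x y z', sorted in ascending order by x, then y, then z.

Answer: 5 5 -10
5 6 -11
5 7 -12
6 4 -10
6 7 -13
7 3 -10
7 7 -14
8 3 -11
8 6 -14
9 3 -12
9 4 -13
9 5 -14

Derivation:
Walk ring at distance 2 from (7, 5, -12):
Start at center + D4*2 = (5, 5, -10)
  hex 0: (5, 5, -10)
  hex 1: (6, 4, -10)
  hex 2: (7, 3, -10)
  hex 3: (8, 3, -11)
  hex 4: (9, 3, -12)
  hex 5: (9, 4, -13)
  hex 6: (9, 5, -14)
  hex 7: (8, 6, -14)
  hex 8: (7, 7, -14)
  hex 9: (6, 7, -13)
  hex 10: (5, 7, -12)
  hex 11: (5, 6, -11)
Sorted: 12 hexes.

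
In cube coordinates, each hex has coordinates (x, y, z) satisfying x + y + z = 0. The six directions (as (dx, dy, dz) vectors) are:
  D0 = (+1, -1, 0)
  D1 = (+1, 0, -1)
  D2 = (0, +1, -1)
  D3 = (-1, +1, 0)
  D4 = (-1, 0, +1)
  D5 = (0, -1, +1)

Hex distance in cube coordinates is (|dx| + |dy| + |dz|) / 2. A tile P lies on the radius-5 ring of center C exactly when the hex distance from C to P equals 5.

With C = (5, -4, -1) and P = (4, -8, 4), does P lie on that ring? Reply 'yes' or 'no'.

Answer: yes

Derivation:
|px - cx| = |4 - 5| = 1
|py - cy| = |-8 - (-4)| = 4
|pz - cz| = |4 - (-1)| = 5
distance = (1+4+5)/2 = 10/2 = 5
radius = 5; distance == radius -> yes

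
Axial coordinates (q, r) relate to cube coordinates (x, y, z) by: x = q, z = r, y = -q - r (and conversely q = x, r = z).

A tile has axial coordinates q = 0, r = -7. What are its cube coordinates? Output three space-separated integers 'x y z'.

Answer: 0 7 -7

Derivation:
x = q = 0
z = r = -7
y = -x - z = -(0) - (-7) = 7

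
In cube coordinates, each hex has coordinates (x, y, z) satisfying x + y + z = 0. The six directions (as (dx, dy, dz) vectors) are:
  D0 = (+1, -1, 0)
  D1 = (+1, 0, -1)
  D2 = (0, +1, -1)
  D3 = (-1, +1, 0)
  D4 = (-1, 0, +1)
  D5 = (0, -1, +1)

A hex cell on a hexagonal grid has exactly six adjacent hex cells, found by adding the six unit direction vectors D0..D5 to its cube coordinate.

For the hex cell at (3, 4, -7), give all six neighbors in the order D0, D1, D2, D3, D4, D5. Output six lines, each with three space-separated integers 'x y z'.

Answer: 4 3 -7
4 4 -8
3 5 -8
2 5 -7
2 4 -6
3 3 -6

Derivation:
Center: (3, 4, -7). Add each direction:
  D0: (3, 4, -7) + (1, -1, 0) = (4, 3, -7)
  D1: (3, 4, -7) + (1, 0, -1) = (4, 4, -8)
  D2: (3, 4, -7) + (0, 1, -1) = (3, 5, -8)
  D3: (3, 4, -7) + (-1, 1, 0) = (2, 5, -7)
  D4: (3, 4, -7) + (-1, 0, 1) = (2, 4, -6)
  D5: (3, 4, -7) + (0, -1, 1) = (3, 3, -6)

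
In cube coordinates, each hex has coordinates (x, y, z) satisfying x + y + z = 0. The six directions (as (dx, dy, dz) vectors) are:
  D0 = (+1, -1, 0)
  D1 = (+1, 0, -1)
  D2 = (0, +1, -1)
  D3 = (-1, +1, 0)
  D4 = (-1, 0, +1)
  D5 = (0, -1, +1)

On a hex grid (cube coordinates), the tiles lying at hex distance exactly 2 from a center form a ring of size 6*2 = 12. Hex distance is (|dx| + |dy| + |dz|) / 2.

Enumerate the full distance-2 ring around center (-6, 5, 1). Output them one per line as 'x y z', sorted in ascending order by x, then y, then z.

Answer: -8 5 3
-8 6 2
-8 7 1
-7 4 3
-7 7 0
-6 3 3
-6 7 -1
-5 3 2
-5 6 -1
-4 3 1
-4 4 0
-4 5 -1

Derivation:
Walk ring at distance 2 from (-6, 5, 1):
Start at center + D4*2 = (-8, 5, 3)
  hex 0: (-8, 5, 3)
  hex 1: (-7, 4, 3)
  hex 2: (-6, 3, 3)
  hex 3: (-5, 3, 2)
  hex 4: (-4, 3, 1)
  hex 5: (-4, 4, 0)
  hex 6: (-4, 5, -1)
  hex 7: (-5, 6, -1)
  hex 8: (-6, 7, -1)
  hex 9: (-7, 7, 0)
  hex 10: (-8, 7, 1)
  hex 11: (-8, 6, 2)
Sorted: 12 hexes.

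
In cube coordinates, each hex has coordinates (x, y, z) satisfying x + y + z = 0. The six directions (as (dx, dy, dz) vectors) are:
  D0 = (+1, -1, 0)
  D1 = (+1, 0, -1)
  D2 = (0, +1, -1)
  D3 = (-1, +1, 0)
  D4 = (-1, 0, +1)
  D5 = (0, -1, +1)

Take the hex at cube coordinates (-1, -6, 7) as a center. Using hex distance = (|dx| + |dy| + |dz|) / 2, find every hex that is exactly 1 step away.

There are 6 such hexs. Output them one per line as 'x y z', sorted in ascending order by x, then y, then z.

Walk ring at distance 1 from (-1, -6, 7):
Start at center + D4*1 = (-2, -6, 8)
  hex 0: (-2, -6, 8)
  hex 1: (-1, -7, 8)
  hex 2: (0, -7, 7)
  hex 3: (0, -6, 6)
  hex 4: (-1, -5, 6)
  hex 5: (-2, -5, 7)
Sorted: 6 hexes.

Answer: -2 -6 8
-2 -5 7
-1 -7 8
-1 -5 6
0 -7 7
0 -6 6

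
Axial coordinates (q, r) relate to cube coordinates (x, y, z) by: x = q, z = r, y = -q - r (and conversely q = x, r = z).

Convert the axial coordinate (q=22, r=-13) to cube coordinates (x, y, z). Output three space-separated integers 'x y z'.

Answer: 22 -9 -13

Derivation:
x = q = 22
z = r = -13
y = -x - z = -(22) - (-13) = -9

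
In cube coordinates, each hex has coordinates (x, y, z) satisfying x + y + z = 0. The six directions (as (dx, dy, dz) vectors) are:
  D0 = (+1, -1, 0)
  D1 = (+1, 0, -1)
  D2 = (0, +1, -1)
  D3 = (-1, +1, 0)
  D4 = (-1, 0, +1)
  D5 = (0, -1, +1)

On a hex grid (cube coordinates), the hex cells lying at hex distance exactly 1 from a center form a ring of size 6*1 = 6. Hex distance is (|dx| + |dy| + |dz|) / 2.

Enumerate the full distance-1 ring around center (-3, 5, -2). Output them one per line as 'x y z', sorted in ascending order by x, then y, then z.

Answer: -4 5 -1
-4 6 -2
-3 4 -1
-3 6 -3
-2 4 -2
-2 5 -3

Derivation:
Walk ring at distance 1 from (-3, 5, -2):
Start at center + D4*1 = (-4, 5, -1)
  hex 0: (-4, 5, -1)
  hex 1: (-3, 4, -1)
  hex 2: (-2, 4, -2)
  hex 3: (-2, 5, -3)
  hex 4: (-3, 6, -3)
  hex 5: (-4, 6, -2)
Sorted: 6 hexes.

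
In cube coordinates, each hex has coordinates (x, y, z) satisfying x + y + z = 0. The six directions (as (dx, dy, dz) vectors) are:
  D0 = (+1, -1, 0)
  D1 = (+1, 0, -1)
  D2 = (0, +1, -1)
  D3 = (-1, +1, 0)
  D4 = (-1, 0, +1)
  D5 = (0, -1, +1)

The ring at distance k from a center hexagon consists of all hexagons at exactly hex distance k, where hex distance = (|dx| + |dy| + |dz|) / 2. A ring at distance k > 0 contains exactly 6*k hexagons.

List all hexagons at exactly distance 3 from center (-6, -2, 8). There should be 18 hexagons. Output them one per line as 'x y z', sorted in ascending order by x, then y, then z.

Answer: -9 -2 11
-9 -1 10
-9 0 9
-9 1 8
-8 -3 11
-8 1 7
-7 -4 11
-7 1 6
-6 -5 11
-6 1 5
-5 -5 10
-5 0 5
-4 -5 9
-4 -1 5
-3 -5 8
-3 -4 7
-3 -3 6
-3 -2 5

Derivation:
Walk ring at distance 3 from (-6, -2, 8):
Start at center + D4*3 = (-9, -2, 11)
  hex 0: (-9, -2, 11)
  hex 1: (-8, -3, 11)
  hex 2: (-7, -4, 11)
  hex 3: (-6, -5, 11)
  hex 4: (-5, -5, 10)
  hex 5: (-4, -5, 9)
  hex 6: (-3, -5, 8)
  hex 7: (-3, -4, 7)
  hex 8: (-3, -3, 6)
  hex 9: (-3, -2, 5)
  hex 10: (-4, -1, 5)
  hex 11: (-5, 0, 5)
  hex 12: (-6, 1, 5)
  hex 13: (-7, 1, 6)
  hex 14: (-8, 1, 7)
  hex 15: (-9, 1, 8)
  hex 16: (-9, 0, 9)
  hex 17: (-9, -1, 10)
Sorted: 18 hexes.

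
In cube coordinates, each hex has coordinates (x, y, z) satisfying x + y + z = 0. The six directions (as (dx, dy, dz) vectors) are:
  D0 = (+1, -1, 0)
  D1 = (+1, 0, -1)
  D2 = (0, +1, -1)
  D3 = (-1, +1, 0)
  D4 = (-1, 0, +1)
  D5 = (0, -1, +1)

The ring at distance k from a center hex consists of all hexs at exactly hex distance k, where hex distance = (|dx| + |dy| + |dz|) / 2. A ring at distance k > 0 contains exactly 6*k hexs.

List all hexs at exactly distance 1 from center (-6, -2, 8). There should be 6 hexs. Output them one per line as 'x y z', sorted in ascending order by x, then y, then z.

Walk ring at distance 1 from (-6, -2, 8):
Start at center + D4*1 = (-7, -2, 9)
  hex 0: (-7, -2, 9)
  hex 1: (-6, -3, 9)
  hex 2: (-5, -3, 8)
  hex 3: (-5, -2, 7)
  hex 4: (-6, -1, 7)
  hex 5: (-7, -1, 8)
Sorted: 6 hexes.

Answer: -7 -2 9
-7 -1 8
-6 -3 9
-6 -1 7
-5 -3 8
-5 -2 7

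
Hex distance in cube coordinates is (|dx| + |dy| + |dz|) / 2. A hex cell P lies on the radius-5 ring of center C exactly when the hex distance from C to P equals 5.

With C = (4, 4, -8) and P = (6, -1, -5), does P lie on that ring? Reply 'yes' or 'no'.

Answer: yes

Derivation:
|px - cx| = |6 - 4| = 2
|py - cy| = |-1 - 4| = 5
|pz - cz| = |-5 - (-8)| = 3
distance = (2+5+3)/2 = 10/2 = 5
radius = 5; distance == radius -> yes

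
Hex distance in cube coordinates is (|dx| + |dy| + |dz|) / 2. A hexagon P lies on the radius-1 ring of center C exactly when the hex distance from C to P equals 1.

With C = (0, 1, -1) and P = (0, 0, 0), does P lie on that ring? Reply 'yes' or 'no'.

|px - cx| = |0 - 0| = 0
|py - cy| = |0 - 1| = 1
|pz - cz| = |0 - (-1)| = 1
distance = (0+1+1)/2 = 2/2 = 1
radius = 1; distance == radius -> yes

Answer: yes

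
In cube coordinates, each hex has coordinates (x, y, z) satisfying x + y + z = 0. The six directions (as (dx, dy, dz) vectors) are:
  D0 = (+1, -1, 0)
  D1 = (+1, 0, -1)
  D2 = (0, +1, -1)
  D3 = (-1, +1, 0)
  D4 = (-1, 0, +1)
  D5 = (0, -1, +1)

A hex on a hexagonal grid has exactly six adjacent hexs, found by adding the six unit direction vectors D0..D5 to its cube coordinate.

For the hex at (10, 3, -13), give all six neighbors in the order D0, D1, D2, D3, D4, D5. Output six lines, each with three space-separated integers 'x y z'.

Answer: 11 2 -13
11 3 -14
10 4 -14
9 4 -13
9 3 -12
10 2 -12

Derivation:
Center: (10, 3, -13). Add each direction:
  D0: (10, 3, -13) + (1, -1, 0) = (11, 2, -13)
  D1: (10, 3, -13) + (1, 0, -1) = (11, 3, -14)
  D2: (10, 3, -13) + (0, 1, -1) = (10, 4, -14)
  D3: (10, 3, -13) + (-1, 1, 0) = (9, 4, -13)
  D4: (10, 3, -13) + (-1, 0, 1) = (9, 3, -12)
  D5: (10, 3, -13) + (0, -1, 1) = (10, 2, -12)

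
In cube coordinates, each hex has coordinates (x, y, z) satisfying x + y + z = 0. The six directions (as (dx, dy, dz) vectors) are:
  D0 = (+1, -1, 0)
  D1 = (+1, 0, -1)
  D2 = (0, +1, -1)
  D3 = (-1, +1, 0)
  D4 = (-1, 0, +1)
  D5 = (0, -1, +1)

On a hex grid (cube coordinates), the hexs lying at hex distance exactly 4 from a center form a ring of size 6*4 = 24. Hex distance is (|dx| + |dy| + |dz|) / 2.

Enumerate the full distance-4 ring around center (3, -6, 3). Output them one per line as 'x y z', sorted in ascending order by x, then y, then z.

Walk ring at distance 4 from (3, -6, 3):
Start at center + D4*4 = (-1, -6, 7)
  hex 0: (-1, -6, 7)
  hex 1: (0, -7, 7)
  hex 2: (1, -8, 7)
  hex 3: (2, -9, 7)
  hex 4: (3, -10, 7)
  hex 5: (4, -10, 6)
  hex 6: (5, -10, 5)
  hex 7: (6, -10, 4)
  hex 8: (7, -10, 3)
  hex 9: (7, -9, 2)
  hex 10: (7, -8, 1)
  hex 11: (7, -7, 0)
  hex 12: (7, -6, -1)
  hex 13: (6, -5, -1)
  hex 14: (5, -4, -1)
  hex 15: (4, -3, -1)
  hex 16: (3, -2, -1)
  hex 17: (2, -2, 0)
  hex 18: (1, -2, 1)
  hex 19: (0, -2, 2)
  hex 20: (-1, -2, 3)
  hex 21: (-1, -3, 4)
  hex 22: (-1, -4, 5)
  hex 23: (-1, -5, 6)
Sorted: 24 hexes.

Answer: -1 -6 7
-1 -5 6
-1 -4 5
-1 -3 4
-1 -2 3
0 -7 7
0 -2 2
1 -8 7
1 -2 1
2 -9 7
2 -2 0
3 -10 7
3 -2 -1
4 -10 6
4 -3 -1
5 -10 5
5 -4 -1
6 -10 4
6 -5 -1
7 -10 3
7 -9 2
7 -8 1
7 -7 0
7 -6 -1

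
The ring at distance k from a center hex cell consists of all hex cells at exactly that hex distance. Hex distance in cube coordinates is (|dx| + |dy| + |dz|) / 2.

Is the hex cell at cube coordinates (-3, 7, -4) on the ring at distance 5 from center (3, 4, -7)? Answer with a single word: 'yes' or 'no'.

Answer: no

Derivation:
|px - cx| = |-3 - 3| = 6
|py - cy| = |7 - 4| = 3
|pz - cz| = |-4 - (-7)| = 3
distance = (6+3+3)/2 = 12/2 = 6
radius = 5; distance != radius -> no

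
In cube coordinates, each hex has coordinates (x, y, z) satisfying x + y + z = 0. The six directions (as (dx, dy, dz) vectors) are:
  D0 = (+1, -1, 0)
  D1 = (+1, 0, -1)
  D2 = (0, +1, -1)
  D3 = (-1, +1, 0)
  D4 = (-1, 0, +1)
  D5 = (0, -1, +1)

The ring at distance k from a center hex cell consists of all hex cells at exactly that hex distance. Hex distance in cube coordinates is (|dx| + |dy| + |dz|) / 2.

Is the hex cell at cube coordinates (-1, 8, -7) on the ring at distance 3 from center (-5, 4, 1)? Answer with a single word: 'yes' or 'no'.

|px - cx| = |-1 - (-5)| = 4
|py - cy| = |8 - 4| = 4
|pz - cz| = |-7 - 1| = 8
distance = (4+4+8)/2 = 16/2 = 8
radius = 3; distance != radius -> no

Answer: no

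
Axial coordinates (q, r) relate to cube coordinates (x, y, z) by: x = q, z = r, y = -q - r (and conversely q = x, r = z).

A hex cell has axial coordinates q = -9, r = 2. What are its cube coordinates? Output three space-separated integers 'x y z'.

x = q = -9
z = r = 2
y = -x - z = -(-9) - (2) = 7

Answer: -9 7 2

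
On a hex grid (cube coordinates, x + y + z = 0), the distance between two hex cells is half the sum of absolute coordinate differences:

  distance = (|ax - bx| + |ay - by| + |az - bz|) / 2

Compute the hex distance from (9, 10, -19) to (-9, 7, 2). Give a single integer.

|ax - bx| = |9 - (-9)| = 18
|ay - by| = |10 - 7| = 3
|az - bz| = |-19 - 2| = 21
distance = (18 + 3 + 21) / 2 = 42 / 2 = 21

Answer: 21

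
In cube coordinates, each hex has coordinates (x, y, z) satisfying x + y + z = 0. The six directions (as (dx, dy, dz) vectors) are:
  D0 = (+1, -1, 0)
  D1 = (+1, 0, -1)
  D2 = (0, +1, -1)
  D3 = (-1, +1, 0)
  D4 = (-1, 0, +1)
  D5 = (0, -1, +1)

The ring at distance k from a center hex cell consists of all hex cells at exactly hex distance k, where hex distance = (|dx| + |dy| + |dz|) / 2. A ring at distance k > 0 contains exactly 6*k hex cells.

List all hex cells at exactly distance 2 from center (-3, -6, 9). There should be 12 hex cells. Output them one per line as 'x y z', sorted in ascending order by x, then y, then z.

Answer: -5 -6 11
-5 -5 10
-5 -4 9
-4 -7 11
-4 -4 8
-3 -8 11
-3 -4 7
-2 -8 10
-2 -5 7
-1 -8 9
-1 -7 8
-1 -6 7

Derivation:
Walk ring at distance 2 from (-3, -6, 9):
Start at center + D4*2 = (-5, -6, 11)
  hex 0: (-5, -6, 11)
  hex 1: (-4, -7, 11)
  hex 2: (-3, -8, 11)
  hex 3: (-2, -8, 10)
  hex 4: (-1, -8, 9)
  hex 5: (-1, -7, 8)
  hex 6: (-1, -6, 7)
  hex 7: (-2, -5, 7)
  hex 8: (-3, -4, 7)
  hex 9: (-4, -4, 8)
  hex 10: (-5, -4, 9)
  hex 11: (-5, -5, 10)
Sorted: 12 hexes.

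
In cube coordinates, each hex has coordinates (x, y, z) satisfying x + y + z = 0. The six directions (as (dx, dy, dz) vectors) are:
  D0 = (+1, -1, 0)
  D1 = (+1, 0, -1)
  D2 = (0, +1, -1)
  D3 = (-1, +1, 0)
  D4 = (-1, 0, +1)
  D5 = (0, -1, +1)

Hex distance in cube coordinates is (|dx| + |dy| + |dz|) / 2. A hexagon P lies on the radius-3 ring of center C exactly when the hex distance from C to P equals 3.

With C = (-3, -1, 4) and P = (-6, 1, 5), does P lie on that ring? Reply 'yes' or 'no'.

Answer: yes

Derivation:
|px - cx| = |-6 - (-3)| = 3
|py - cy| = |1 - (-1)| = 2
|pz - cz| = |5 - 4| = 1
distance = (3+2+1)/2 = 6/2 = 3
radius = 3; distance == radius -> yes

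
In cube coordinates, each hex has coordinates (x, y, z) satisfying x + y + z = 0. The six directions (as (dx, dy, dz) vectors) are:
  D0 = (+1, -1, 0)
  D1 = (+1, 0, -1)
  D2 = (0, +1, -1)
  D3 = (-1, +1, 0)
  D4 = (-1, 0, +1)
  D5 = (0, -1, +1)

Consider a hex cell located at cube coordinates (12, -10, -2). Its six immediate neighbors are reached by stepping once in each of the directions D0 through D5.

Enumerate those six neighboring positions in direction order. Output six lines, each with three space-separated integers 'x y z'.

Answer: 13 -11 -2
13 -10 -3
12 -9 -3
11 -9 -2
11 -10 -1
12 -11 -1

Derivation:
Center: (12, -10, -2). Add each direction:
  D0: (12, -10, -2) + (1, -1, 0) = (13, -11, -2)
  D1: (12, -10, -2) + (1, 0, -1) = (13, -10, -3)
  D2: (12, -10, -2) + (0, 1, -1) = (12, -9, -3)
  D3: (12, -10, -2) + (-1, 1, 0) = (11, -9, -2)
  D4: (12, -10, -2) + (-1, 0, 1) = (11, -10, -1)
  D5: (12, -10, -2) + (0, -1, 1) = (12, -11, -1)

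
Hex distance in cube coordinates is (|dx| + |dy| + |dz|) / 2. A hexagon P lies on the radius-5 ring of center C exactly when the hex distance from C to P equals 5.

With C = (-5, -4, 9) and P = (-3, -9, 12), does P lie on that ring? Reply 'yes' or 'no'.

Answer: yes

Derivation:
|px - cx| = |-3 - (-5)| = 2
|py - cy| = |-9 - (-4)| = 5
|pz - cz| = |12 - 9| = 3
distance = (2+5+3)/2 = 10/2 = 5
radius = 5; distance == radius -> yes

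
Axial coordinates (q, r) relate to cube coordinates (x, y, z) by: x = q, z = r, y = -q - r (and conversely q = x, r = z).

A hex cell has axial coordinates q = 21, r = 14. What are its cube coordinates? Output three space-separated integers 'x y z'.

Answer: 21 -35 14

Derivation:
x = q = 21
z = r = 14
y = -x - z = -(21) - (14) = -35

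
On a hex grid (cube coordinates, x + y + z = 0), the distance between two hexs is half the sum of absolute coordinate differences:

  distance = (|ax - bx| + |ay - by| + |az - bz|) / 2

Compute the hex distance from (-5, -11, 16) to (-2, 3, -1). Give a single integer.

|ax - bx| = |-5 - (-2)| = 3
|ay - by| = |-11 - 3| = 14
|az - bz| = |16 - (-1)| = 17
distance = (3 + 14 + 17) / 2 = 34 / 2 = 17

Answer: 17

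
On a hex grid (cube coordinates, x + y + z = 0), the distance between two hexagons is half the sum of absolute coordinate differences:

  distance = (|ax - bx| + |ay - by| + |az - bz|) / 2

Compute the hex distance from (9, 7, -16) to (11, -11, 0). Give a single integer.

Answer: 18

Derivation:
|ax - bx| = |9 - 11| = 2
|ay - by| = |7 - (-11)| = 18
|az - bz| = |-16 - 0| = 16
distance = (2 + 18 + 16) / 2 = 36 / 2 = 18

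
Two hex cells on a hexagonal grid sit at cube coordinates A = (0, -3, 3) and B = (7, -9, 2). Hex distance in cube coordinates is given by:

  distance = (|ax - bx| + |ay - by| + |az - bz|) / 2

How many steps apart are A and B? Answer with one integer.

|ax - bx| = |0 - 7| = 7
|ay - by| = |-3 - (-9)| = 6
|az - bz| = |3 - 2| = 1
distance = (7 + 6 + 1) / 2 = 14 / 2 = 7

Answer: 7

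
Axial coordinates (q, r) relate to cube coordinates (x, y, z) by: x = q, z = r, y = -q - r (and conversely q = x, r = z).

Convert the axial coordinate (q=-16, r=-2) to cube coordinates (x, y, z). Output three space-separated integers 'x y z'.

Answer: -16 18 -2

Derivation:
x = q = -16
z = r = -2
y = -x - z = -(-16) - (-2) = 18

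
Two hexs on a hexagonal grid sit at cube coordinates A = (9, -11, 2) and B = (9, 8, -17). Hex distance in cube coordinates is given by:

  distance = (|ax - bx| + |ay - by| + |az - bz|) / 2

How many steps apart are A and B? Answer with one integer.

|ax - bx| = |9 - 9| = 0
|ay - by| = |-11 - 8| = 19
|az - bz| = |2 - (-17)| = 19
distance = (0 + 19 + 19) / 2 = 38 / 2 = 19

Answer: 19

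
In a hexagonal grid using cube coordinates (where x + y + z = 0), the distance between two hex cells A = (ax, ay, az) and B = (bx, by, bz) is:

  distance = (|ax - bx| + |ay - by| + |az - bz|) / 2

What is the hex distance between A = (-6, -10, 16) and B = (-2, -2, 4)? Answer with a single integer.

Answer: 12

Derivation:
|ax - bx| = |-6 - (-2)| = 4
|ay - by| = |-10 - (-2)| = 8
|az - bz| = |16 - 4| = 12
distance = (4 + 8 + 12) / 2 = 24 / 2 = 12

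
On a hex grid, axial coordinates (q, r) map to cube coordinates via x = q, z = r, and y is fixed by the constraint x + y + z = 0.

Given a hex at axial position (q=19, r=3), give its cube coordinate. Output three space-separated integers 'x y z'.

x = q = 19
z = r = 3
y = -x - z = -(19) - (3) = -22

Answer: 19 -22 3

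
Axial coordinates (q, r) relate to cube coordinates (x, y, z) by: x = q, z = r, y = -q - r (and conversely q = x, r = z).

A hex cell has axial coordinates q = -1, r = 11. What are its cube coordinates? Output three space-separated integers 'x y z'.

Answer: -1 -10 11

Derivation:
x = q = -1
z = r = 11
y = -x - z = -(-1) - (11) = -10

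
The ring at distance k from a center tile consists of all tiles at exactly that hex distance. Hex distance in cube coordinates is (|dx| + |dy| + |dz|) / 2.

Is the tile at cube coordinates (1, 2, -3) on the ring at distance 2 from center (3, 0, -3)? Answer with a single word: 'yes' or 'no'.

|px - cx| = |1 - 3| = 2
|py - cy| = |2 - 0| = 2
|pz - cz| = |-3 - (-3)| = 0
distance = (2+2+0)/2 = 4/2 = 2
radius = 2; distance == radius -> yes

Answer: yes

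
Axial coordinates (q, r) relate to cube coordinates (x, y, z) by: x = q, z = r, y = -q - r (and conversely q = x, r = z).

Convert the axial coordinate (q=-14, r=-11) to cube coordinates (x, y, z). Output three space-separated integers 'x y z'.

x = q = -14
z = r = -11
y = -x - z = -(-14) - (-11) = 25

Answer: -14 25 -11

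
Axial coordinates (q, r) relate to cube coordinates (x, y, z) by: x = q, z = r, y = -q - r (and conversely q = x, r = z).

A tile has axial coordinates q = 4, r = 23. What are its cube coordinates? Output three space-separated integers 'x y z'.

Answer: 4 -27 23

Derivation:
x = q = 4
z = r = 23
y = -x - z = -(4) - (23) = -27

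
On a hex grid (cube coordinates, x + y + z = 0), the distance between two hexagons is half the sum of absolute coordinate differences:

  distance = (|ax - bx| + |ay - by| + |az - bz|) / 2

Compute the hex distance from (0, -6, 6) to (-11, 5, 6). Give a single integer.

|ax - bx| = |0 - (-11)| = 11
|ay - by| = |-6 - 5| = 11
|az - bz| = |6 - 6| = 0
distance = (11 + 11 + 0) / 2 = 22 / 2 = 11

Answer: 11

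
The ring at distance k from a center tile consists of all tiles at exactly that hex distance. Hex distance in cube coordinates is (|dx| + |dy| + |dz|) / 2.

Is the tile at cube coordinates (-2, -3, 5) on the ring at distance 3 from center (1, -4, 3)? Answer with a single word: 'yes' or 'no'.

Answer: yes

Derivation:
|px - cx| = |-2 - 1| = 3
|py - cy| = |-3 - (-4)| = 1
|pz - cz| = |5 - 3| = 2
distance = (3+1+2)/2 = 6/2 = 3
radius = 3; distance == radius -> yes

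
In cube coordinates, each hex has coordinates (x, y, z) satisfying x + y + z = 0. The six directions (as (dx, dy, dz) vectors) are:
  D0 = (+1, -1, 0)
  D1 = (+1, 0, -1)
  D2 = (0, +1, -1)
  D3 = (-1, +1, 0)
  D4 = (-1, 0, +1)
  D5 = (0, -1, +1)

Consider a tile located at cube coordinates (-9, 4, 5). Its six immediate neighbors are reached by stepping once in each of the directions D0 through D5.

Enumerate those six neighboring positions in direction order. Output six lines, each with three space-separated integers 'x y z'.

Answer: -8 3 5
-8 4 4
-9 5 4
-10 5 5
-10 4 6
-9 3 6

Derivation:
Center: (-9, 4, 5). Add each direction:
  D0: (-9, 4, 5) + (1, -1, 0) = (-8, 3, 5)
  D1: (-9, 4, 5) + (1, 0, -1) = (-8, 4, 4)
  D2: (-9, 4, 5) + (0, 1, -1) = (-9, 5, 4)
  D3: (-9, 4, 5) + (-1, 1, 0) = (-10, 5, 5)
  D4: (-9, 4, 5) + (-1, 0, 1) = (-10, 4, 6)
  D5: (-9, 4, 5) + (0, -1, 1) = (-9, 3, 6)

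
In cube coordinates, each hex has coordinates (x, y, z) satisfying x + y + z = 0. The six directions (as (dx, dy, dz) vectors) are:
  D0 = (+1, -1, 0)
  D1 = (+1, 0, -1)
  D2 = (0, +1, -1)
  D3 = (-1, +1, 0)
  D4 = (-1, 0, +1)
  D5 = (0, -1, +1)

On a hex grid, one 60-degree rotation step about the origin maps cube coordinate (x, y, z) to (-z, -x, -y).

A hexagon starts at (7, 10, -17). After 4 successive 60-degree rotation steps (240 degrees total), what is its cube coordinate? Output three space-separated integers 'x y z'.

Start: (7, 10, -17)
Step 1: (7, 10, -17) -> (-(-17), -(7), -(10)) = (17, -7, -10)
Step 2: (17, -7, -10) -> (-(-10), -(17), -(-7)) = (10, -17, 7)
Step 3: (10, -17, 7) -> (-(7), -(10), -(-17)) = (-7, -10, 17)
Step 4: (-7, -10, 17) -> (-(17), -(-7), -(-10)) = (-17, 7, 10)

Answer: -17 7 10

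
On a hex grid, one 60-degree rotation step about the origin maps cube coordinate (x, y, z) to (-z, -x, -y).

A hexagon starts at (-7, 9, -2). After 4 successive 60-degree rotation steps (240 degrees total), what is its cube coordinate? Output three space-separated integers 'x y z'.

Start: (-7, 9, -2)
Step 1: (-7, 9, -2) -> (-(-2), -(-7), -(9)) = (2, 7, -9)
Step 2: (2, 7, -9) -> (-(-9), -(2), -(7)) = (9, -2, -7)
Step 3: (9, -2, -7) -> (-(-7), -(9), -(-2)) = (7, -9, 2)
Step 4: (7, -9, 2) -> (-(2), -(7), -(-9)) = (-2, -7, 9)

Answer: -2 -7 9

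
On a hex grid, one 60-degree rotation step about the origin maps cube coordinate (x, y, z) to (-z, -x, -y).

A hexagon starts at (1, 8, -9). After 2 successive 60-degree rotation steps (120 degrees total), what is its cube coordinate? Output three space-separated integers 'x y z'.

Start: (1, 8, -9)
Step 1: (1, 8, -9) -> (-(-9), -(1), -(8)) = (9, -1, -8)
Step 2: (9, -1, -8) -> (-(-8), -(9), -(-1)) = (8, -9, 1)

Answer: 8 -9 1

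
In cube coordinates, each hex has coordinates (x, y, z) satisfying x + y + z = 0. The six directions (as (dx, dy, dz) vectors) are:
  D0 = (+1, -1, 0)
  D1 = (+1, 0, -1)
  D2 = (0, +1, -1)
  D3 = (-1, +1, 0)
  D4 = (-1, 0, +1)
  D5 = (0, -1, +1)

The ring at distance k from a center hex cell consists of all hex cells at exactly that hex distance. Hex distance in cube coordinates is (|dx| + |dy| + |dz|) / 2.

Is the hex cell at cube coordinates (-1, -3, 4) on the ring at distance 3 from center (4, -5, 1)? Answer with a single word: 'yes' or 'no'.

|px - cx| = |-1 - 4| = 5
|py - cy| = |-3 - (-5)| = 2
|pz - cz| = |4 - 1| = 3
distance = (5+2+3)/2 = 10/2 = 5
radius = 3; distance != radius -> no

Answer: no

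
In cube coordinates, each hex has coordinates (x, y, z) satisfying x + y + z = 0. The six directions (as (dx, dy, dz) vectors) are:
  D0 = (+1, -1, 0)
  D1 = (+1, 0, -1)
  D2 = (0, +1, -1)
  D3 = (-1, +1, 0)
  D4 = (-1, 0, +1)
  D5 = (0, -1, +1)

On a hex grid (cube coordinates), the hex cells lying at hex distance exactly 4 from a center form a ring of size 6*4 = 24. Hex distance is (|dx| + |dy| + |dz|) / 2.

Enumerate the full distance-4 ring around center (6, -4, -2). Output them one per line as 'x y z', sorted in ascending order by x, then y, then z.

Walk ring at distance 4 from (6, -4, -2):
Start at center + D4*4 = (2, -4, 2)
  hex 0: (2, -4, 2)
  hex 1: (3, -5, 2)
  hex 2: (4, -6, 2)
  hex 3: (5, -7, 2)
  hex 4: (6, -8, 2)
  hex 5: (7, -8, 1)
  hex 6: (8, -8, 0)
  hex 7: (9, -8, -1)
  hex 8: (10, -8, -2)
  hex 9: (10, -7, -3)
  hex 10: (10, -6, -4)
  hex 11: (10, -5, -5)
  hex 12: (10, -4, -6)
  hex 13: (9, -3, -6)
  hex 14: (8, -2, -6)
  hex 15: (7, -1, -6)
  hex 16: (6, 0, -6)
  hex 17: (5, 0, -5)
  hex 18: (4, 0, -4)
  hex 19: (3, 0, -3)
  hex 20: (2, 0, -2)
  hex 21: (2, -1, -1)
  hex 22: (2, -2, 0)
  hex 23: (2, -3, 1)
Sorted: 24 hexes.

Answer: 2 -4 2
2 -3 1
2 -2 0
2 -1 -1
2 0 -2
3 -5 2
3 0 -3
4 -6 2
4 0 -4
5 -7 2
5 0 -5
6 -8 2
6 0 -6
7 -8 1
7 -1 -6
8 -8 0
8 -2 -6
9 -8 -1
9 -3 -6
10 -8 -2
10 -7 -3
10 -6 -4
10 -5 -5
10 -4 -6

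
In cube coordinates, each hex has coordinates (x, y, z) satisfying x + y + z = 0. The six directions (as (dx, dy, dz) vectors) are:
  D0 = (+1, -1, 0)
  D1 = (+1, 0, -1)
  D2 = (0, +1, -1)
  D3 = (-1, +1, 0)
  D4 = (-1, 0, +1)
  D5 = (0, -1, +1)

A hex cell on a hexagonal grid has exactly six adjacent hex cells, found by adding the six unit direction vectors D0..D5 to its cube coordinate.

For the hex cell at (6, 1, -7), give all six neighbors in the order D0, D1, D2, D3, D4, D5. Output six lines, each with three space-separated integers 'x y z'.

Center: (6, 1, -7). Add each direction:
  D0: (6, 1, -7) + (1, -1, 0) = (7, 0, -7)
  D1: (6, 1, -7) + (1, 0, -1) = (7, 1, -8)
  D2: (6, 1, -7) + (0, 1, -1) = (6, 2, -8)
  D3: (6, 1, -7) + (-1, 1, 0) = (5, 2, -7)
  D4: (6, 1, -7) + (-1, 0, 1) = (5, 1, -6)
  D5: (6, 1, -7) + (0, -1, 1) = (6, 0, -6)

Answer: 7 0 -7
7 1 -8
6 2 -8
5 2 -7
5 1 -6
6 0 -6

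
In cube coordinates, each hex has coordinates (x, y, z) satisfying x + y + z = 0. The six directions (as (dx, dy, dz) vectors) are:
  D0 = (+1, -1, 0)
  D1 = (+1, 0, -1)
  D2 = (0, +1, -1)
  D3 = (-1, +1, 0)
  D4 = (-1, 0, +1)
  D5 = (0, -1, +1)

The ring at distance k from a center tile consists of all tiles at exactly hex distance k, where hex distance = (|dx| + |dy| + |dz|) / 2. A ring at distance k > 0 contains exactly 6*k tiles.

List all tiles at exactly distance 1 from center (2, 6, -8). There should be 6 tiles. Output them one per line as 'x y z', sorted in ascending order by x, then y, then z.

Walk ring at distance 1 from (2, 6, -8):
Start at center + D4*1 = (1, 6, -7)
  hex 0: (1, 6, -7)
  hex 1: (2, 5, -7)
  hex 2: (3, 5, -8)
  hex 3: (3, 6, -9)
  hex 4: (2, 7, -9)
  hex 5: (1, 7, -8)
Sorted: 6 hexes.

Answer: 1 6 -7
1 7 -8
2 5 -7
2 7 -9
3 5 -8
3 6 -9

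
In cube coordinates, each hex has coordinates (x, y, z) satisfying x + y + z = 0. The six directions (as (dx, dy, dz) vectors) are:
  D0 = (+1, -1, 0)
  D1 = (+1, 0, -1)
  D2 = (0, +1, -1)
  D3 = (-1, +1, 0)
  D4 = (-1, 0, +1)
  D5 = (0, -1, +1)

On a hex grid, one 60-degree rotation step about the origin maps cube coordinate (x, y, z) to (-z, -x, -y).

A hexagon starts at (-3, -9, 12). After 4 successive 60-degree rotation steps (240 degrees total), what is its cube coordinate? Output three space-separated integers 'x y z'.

Start: (-3, -9, 12)
Step 1: (-3, -9, 12) -> (-(12), -(-3), -(-9)) = (-12, 3, 9)
Step 2: (-12, 3, 9) -> (-(9), -(-12), -(3)) = (-9, 12, -3)
Step 3: (-9, 12, -3) -> (-(-3), -(-9), -(12)) = (3, 9, -12)
Step 4: (3, 9, -12) -> (-(-12), -(3), -(9)) = (12, -3, -9)

Answer: 12 -3 -9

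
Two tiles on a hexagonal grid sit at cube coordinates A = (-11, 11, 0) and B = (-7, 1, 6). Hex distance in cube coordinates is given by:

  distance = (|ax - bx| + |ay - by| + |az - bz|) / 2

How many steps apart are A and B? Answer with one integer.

Answer: 10

Derivation:
|ax - bx| = |-11 - (-7)| = 4
|ay - by| = |11 - 1| = 10
|az - bz| = |0 - 6| = 6
distance = (4 + 10 + 6) / 2 = 20 / 2 = 10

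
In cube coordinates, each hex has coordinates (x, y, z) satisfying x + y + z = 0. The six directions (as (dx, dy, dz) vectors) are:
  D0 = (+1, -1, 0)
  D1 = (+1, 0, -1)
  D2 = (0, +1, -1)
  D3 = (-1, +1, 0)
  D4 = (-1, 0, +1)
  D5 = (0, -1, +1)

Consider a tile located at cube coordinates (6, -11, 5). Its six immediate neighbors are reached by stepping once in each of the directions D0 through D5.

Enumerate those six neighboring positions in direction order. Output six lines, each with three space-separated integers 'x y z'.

Answer: 7 -12 5
7 -11 4
6 -10 4
5 -10 5
5 -11 6
6 -12 6

Derivation:
Center: (6, -11, 5). Add each direction:
  D0: (6, -11, 5) + (1, -1, 0) = (7, -12, 5)
  D1: (6, -11, 5) + (1, 0, -1) = (7, -11, 4)
  D2: (6, -11, 5) + (0, 1, -1) = (6, -10, 4)
  D3: (6, -11, 5) + (-1, 1, 0) = (5, -10, 5)
  D4: (6, -11, 5) + (-1, 0, 1) = (5, -11, 6)
  D5: (6, -11, 5) + (0, -1, 1) = (6, -12, 6)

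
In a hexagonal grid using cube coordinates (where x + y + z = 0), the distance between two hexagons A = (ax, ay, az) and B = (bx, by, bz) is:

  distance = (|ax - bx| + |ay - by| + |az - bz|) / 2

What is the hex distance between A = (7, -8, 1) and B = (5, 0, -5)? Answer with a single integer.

Answer: 8

Derivation:
|ax - bx| = |7 - 5| = 2
|ay - by| = |-8 - 0| = 8
|az - bz| = |1 - (-5)| = 6
distance = (2 + 8 + 6) / 2 = 16 / 2 = 8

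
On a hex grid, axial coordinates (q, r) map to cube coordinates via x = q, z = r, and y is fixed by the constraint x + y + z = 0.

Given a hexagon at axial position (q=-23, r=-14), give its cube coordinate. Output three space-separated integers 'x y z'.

x = q = -23
z = r = -14
y = -x - z = -(-23) - (-14) = 37

Answer: -23 37 -14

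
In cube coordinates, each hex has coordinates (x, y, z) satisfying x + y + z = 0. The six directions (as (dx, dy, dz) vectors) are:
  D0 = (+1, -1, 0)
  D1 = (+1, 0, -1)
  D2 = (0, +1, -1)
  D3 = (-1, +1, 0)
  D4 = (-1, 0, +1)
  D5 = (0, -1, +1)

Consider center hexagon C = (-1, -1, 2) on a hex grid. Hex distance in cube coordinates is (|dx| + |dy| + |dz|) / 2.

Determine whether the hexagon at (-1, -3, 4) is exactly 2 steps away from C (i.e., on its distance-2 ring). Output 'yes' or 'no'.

|px - cx| = |-1 - (-1)| = 0
|py - cy| = |-3 - (-1)| = 2
|pz - cz| = |4 - 2| = 2
distance = (0+2+2)/2 = 4/2 = 2
radius = 2; distance == radius -> yes

Answer: yes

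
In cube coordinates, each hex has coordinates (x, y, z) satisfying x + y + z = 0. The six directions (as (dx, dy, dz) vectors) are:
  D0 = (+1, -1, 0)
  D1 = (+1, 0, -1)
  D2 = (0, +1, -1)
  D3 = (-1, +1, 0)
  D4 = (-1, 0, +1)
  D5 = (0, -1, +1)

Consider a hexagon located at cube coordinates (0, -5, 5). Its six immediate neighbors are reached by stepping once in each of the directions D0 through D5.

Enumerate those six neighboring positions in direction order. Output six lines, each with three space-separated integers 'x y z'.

Answer: 1 -6 5
1 -5 4
0 -4 4
-1 -4 5
-1 -5 6
0 -6 6

Derivation:
Center: (0, -5, 5). Add each direction:
  D0: (0, -5, 5) + (1, -1, 0) = (1, -6, 5)
  D1: (0, -5, 5) + (1, 0, -1) = (1, -5, 4)
  D2: (0, -5, 5) + (0, 1, -1) = (0, -4, 4)
  D3: (0, -5, 5) + (-1, 1, 0) = (-1, -4, 5)
  D4: (0, -5, 5) + (-1, 0, 1) = (-1, -5, 6)
  D5: (0, -5, 5) + (0, -1, 1) = (0, -6, 6)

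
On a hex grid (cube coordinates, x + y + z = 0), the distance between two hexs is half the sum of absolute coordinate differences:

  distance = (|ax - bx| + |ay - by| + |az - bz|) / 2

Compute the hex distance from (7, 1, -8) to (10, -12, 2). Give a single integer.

|ax - bx| = |7 - 10| = 3
|ay - by| = |1 - (-12)| = 13
|az - bz| = |-8 - 2| = 10
distance = (3 + 13 + 10) / 2 = 26 / 2 = 13

Answer: 13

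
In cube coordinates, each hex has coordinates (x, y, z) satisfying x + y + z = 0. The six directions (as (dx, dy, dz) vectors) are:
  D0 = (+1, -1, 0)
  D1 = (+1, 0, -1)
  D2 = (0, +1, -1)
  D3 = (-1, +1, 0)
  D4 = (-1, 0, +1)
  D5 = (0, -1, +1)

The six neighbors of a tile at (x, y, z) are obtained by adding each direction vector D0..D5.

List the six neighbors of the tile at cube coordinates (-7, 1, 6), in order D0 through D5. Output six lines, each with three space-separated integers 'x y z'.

Center: (-7, 1, 6). Add each direction:
  D0: (-7, 1, 6) + (1, -1, 0) = (-6, 0, 6)
  D1: (-7, 1, 6) + (1, 0, -1) = (-6, 1, 5)
  D2: (-7, 1, 6) + (0, 1, -1) = (-7, 2, 5)
  D3: (-7, 1, 6) + (-1, 1, 0) = (-8, 2, 6)
  D4: (-7, 1, 6) + (-1, 0, 1) = (-8, 1, 7)
  D5: (-7, 1, 6) + (0, -1, 1) = (-7, 0, 7)

Answer: -6 0 6
-6 1 5
-7 2 5
-8 2 6
-8 1 7
-7 0 7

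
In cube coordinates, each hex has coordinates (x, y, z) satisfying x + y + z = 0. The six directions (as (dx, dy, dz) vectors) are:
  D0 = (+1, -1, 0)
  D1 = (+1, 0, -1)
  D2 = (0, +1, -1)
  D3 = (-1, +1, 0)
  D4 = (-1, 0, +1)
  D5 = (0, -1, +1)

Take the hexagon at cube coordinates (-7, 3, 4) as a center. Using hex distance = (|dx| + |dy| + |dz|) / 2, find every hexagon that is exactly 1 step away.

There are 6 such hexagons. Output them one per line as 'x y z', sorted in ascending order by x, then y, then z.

Walk ring at distance 1 from (-7, 3, 4):
Start at center + D4*1 = (-8, 3, 5)
  hex 0: (-8, 3, 5)
  hex 1: (-7, 2, 5)
  hex 2: (-6, 2, 4)
  hex 3: (-6, 3, 3)
  hex 4: (-7, 4, 3)
  hex 5: (-8, 4, 4)
Sorted: 6 hexes.

Answer: -8 3 5
-8 4 4
-7 2 5
-7 4 3
-6 2 4
-6 3 3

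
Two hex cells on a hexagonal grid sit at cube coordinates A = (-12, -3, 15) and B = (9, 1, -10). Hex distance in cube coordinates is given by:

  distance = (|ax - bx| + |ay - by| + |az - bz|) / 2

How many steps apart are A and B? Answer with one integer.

|ax - bx| = |-12 - 9| = 21
|ay - by| = |-3 - 1| = 4
|az - bz| = |15 - (-10)| = 25
distance = (21 + 4 + 25) / 2 = 50 / 2 = 25

Answer: 25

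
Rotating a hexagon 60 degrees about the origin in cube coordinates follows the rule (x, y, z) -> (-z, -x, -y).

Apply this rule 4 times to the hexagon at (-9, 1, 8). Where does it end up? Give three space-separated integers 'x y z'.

Start: (-9, 1, 8)
Step 1: (-9, 1, 8) -> (-(8), -(-9), -(1)) = (-8, 9, -1)
Step 2: (-8, 9, -1) -> (-(-1), -(-8), -(9)) = (1, 8, -9)
Step 3: (1, 8, -9) -> (-(-9), -(1), -(8)) = (9, -1, -8)
Step 4: (9, -1, -8) -> (-(-8), -(9), -(-1)) = (8, -9, 1)

Answer: 8 -9 1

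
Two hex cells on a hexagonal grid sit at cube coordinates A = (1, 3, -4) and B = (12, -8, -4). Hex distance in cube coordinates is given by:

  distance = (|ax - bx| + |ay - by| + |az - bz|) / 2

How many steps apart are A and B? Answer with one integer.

Answer: 11

Derivation:
|ax - bx| = |1 - 12| = 11
|ay - by| = |3 - (-8)| = 11
|az - bz| = |-4 - (-4)| = 0
distance = (11 + 11 + 0) / 2 = 22 / 2 = 11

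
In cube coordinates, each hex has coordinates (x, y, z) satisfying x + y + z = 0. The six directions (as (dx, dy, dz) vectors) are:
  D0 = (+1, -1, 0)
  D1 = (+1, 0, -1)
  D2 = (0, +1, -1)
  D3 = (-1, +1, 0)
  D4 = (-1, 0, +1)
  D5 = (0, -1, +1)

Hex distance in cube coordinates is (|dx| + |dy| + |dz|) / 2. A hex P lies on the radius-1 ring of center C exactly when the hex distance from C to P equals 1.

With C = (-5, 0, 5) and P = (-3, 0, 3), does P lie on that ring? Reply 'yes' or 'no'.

Answer: no

Derivation:
|px - cx| = |-3 - (-5)| = 2
|py - cy| = |0 - 0| = 0
|pz - cz| = |3 - 5| = 2
distance = (2+0+2)/2 = 4/2 = 2
radius = 1; distance != radius -> no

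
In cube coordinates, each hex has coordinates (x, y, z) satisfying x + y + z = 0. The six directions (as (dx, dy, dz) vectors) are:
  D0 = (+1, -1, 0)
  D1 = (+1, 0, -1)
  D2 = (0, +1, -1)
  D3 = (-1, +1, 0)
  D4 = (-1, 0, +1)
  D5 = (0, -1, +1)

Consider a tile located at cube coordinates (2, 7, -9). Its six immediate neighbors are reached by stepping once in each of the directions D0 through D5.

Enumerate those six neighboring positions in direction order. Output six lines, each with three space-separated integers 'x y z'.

Answer: 3 6 -9
3 7 -10
2 8 -10
1 8 -9
1 7 -8
2 6 -8

Derivation:
Center: (2, 7, -9). Add each direction:
  D0: (2, 7, -9) + (1, -1, 0) = (3, 6, -9)
  D1: (2, 7, -9) + (1, 0, -1) = (3, 7, -10)
  D2: (2, 7, -9) + (0, 1, -1) = (2, 8, -10)
  D3: (2, 7, -9) + (-1, 1, 0) = (1, 8, -9)
  D4: (2, 7, -9) + (-1, 0, 1) = (1, 7, -8)
  D5: (2, 7, -9) + (0, -1, 1) = (2, 6, -8)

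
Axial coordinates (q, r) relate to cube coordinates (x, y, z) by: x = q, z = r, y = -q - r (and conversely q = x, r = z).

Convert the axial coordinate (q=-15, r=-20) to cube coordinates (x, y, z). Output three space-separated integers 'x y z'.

Answer: -15 35 -20

Derivation:
x = q = -15
z = r = -20
y = -x - z = -(-15) - (-20) = 35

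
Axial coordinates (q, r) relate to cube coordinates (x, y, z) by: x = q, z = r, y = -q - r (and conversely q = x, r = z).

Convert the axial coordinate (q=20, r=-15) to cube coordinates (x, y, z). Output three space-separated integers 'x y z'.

Answer: 20 -5 -15

Derivation:
x = q = 20
z = r = -15
y = -x - z = -(20) - (-15) = -5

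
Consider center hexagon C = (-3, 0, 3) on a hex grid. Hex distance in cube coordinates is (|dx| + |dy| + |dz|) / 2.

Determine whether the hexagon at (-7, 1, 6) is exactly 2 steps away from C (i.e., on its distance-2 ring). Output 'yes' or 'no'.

Answer: no

Derivation:
|px - cx| = |-7 - (-3)| = 4
|py - cy| = |1 - 0| = 1
|pz - cz| = |6 - 3| = 3
distance = (4+1+3)/2 = 8/2 = 4
radius = 2; distance != radius -> no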